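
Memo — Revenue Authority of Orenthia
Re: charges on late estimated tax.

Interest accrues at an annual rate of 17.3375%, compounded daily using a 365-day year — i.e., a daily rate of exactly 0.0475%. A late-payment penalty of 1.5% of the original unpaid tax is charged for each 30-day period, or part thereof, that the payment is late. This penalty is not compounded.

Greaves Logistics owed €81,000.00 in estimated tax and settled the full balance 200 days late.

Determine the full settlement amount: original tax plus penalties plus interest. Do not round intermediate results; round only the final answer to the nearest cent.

Penalty periods: ⌈200/30⌉ = 7; penalty = 7 × 1.5% × €81,000.00 = €8,505.00
Interest: €81,000.00 × ((1 + 0.000475)^200 − 1) = €81,000.00 × 0.09963405… = €8,070.3582…
Total = €81,000.00 + €8,505.0000 + €8,070.3582… = €97,575.36

€97,575.36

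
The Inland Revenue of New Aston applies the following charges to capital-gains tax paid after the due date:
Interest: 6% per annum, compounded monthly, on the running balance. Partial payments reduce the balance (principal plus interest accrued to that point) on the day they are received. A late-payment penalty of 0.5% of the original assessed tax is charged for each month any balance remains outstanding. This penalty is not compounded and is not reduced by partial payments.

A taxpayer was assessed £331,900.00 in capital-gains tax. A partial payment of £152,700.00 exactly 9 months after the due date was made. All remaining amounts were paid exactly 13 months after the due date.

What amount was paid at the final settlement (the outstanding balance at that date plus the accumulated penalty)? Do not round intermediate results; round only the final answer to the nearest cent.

£219,929.24

Monthly rate = 6% ÷ 12 = 0.5%
Balance at month 9: £331,900.0000 × (1 + 0.005)^9 = £347,137.7212…
After £152,700.00 payment: £347,137.7212… − £152,700.00 = £194,437.7212…
Balance at month 13: £194,437.7212… × (1 + 0.005)^4 = £198,355.7386…
Penalty: 13 × 0.5% × £331,900.00 = £21,573.50
Final settlement = outstanding balance + penalty = £198,355.7386… + £21,573.50 = £219,929.24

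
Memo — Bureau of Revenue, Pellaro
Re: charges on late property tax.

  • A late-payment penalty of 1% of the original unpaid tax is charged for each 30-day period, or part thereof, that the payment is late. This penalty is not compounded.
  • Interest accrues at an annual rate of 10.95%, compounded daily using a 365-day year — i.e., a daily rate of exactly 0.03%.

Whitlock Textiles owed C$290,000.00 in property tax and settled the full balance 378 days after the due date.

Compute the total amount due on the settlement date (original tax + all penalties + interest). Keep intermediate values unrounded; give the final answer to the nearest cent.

Penalty periods: ⌈378/30⌉ = 13; penalty = 13 × 1% × C$290,000.00 = C$37,700.00
Interest: C$290,000.00 × ((1 + 0.0003)^378 − 1) = C$290,000.00 × 0.12006083… = C$34,817.6397…
Total = C$290,000.00 + C$37,700.0000 + C$34,817.6397… = C$362,517.64

C$362,517.64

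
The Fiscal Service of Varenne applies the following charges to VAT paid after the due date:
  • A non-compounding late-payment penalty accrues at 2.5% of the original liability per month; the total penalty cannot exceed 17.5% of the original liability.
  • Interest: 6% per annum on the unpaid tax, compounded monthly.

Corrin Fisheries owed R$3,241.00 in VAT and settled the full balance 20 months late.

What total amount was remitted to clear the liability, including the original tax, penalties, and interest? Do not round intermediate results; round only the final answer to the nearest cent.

Penalty (uncapped): 20 × 2.5% × R$3,241.00 = R$1,620.50; cap = 17.5% × R$3,241.00 = R$567.18… → penalty = R$567.18…
Interest (6%/yr ÷ 12 = 0.5%/month): R$3,241.00 × ((1 + 0.005)^20 − 1) = R$339.9666…
Total = R$3,241.00 + R$567.1750 + R$339.9666… = R$4,148.14

R$4,148.14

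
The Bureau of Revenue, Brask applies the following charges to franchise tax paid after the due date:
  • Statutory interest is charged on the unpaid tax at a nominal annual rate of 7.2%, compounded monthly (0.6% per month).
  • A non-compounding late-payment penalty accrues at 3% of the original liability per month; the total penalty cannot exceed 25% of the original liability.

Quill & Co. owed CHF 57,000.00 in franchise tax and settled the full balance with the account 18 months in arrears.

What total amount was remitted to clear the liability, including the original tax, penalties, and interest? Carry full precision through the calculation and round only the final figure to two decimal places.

CHF 77,730.23

Penalty (uncapped): 18 × 3% × CHF 57,000.00 = CHF 30,780.00; cap = 25% × CHF 57,000.00 = CHF 14,250.00 → penalty = CHF 14,250.00
Interest: CHF 57,000.00 × ((1 + 0.006)^18 − 1) = CHF 57,000.00 × 0.1136883… = CHF 6,480.2325…
Total = CHF 57,000.00 + CHF 14,250.0000 + CHF 6,480.2325… = CHF 77,730.23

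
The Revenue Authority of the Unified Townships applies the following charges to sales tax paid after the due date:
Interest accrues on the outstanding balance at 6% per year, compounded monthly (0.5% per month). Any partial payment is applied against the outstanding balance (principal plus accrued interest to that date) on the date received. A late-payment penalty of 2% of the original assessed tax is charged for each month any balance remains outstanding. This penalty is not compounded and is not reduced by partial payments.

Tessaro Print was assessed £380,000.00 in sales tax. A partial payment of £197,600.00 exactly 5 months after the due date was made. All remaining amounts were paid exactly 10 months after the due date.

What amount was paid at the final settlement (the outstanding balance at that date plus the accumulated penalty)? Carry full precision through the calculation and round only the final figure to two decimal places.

Balance at month 5: £380,000.0000 × (1 + 0.005)^5 = £389,595.4762…
After £197,600.00 payment: £389,595.4762… − £197,600.00 = £191,995.4762…
Balance at month 10: £191,995.4762… × (1 + 0.005)^5 = £196,843.6026…
Penalty: 10 × 2% × £380,000.00 = £76,000.00
Final settlement = outstanding balance + penalty = £196,843.6026… + £76,000.00 = £272,843.60

£272,843.60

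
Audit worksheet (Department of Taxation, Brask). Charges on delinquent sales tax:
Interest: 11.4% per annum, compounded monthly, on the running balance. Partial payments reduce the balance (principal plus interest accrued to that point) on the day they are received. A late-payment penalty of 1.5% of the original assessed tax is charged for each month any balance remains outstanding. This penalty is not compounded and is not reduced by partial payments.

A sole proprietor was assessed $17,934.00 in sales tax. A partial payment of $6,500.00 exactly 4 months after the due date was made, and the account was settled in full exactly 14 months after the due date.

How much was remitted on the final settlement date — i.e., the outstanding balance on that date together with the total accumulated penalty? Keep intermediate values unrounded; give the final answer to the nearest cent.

Monthly rate = 11.4% ÷ 12 = 0.95%
Balance at month 4: $17,934.0000 × (1 + 0.0095)^4 = $18,625.2649…
After $6,500.00 payment: $18,625.2649… − $6,500.00 = $12,125.2649…
Balance at month 14: $12,125.2649… × (1 + 0.0095)^10 = $13,327.6773…
Penalty: 14 × 1.5% × $17,934.00 = $3,766.14
Final settlement = outstanding balance + penalty = $13,327.6773… + $3,766.14 = $17,093.82

$17,093.82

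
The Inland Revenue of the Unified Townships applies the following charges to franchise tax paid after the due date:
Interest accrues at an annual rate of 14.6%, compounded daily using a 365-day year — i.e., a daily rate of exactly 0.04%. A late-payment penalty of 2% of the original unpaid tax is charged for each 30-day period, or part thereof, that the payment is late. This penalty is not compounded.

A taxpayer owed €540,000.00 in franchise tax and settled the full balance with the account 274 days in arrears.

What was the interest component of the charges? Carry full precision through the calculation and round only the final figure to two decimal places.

€62,535.89

Interest: €540,000.00 × ((1 + 0.0004)^274 − 1) = €540,000.00 × 0.11580720… = €62,535.8860…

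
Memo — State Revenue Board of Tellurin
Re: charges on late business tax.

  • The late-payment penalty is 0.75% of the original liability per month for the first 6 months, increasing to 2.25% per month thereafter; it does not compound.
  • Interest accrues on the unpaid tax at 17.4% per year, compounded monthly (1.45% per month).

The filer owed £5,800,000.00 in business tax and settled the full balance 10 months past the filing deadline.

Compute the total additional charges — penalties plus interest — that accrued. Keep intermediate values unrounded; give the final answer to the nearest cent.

£1,681,051.88

Penalty, months 1–6: 6 × 0.75% × £5,800,000.00 = £261,000.00
Penalty, months 7–10: 4 × 2.25% × £5,800,000.00 = £522,000.00
Interest: £5,800,000.00 × ((1 + 0.0145)^10 − 1) = £5,800,000.00 × 0.1548365… = £898,051.8830…
Penalties + interest = £783,000.0000 + £898,051.8830… = £1,681,051.88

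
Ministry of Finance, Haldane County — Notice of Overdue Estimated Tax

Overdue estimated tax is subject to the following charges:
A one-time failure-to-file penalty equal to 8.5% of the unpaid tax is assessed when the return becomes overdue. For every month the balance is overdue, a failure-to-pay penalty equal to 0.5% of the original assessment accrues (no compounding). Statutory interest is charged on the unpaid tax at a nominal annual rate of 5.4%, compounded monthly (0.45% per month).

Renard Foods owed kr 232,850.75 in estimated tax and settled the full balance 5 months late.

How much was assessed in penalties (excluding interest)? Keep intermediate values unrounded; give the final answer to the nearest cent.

Failure-to-file penalty: 8.5% × kr 232,850.75 = kr 19,792.31…
Failure-to-pay penalty: 5 × 0.5% × kr 232,850.75 = kr 5,821.27…
Total penalty = kr 19,792.31… + kr 5,821.27… = kr 25,613.58

kr 25,613.58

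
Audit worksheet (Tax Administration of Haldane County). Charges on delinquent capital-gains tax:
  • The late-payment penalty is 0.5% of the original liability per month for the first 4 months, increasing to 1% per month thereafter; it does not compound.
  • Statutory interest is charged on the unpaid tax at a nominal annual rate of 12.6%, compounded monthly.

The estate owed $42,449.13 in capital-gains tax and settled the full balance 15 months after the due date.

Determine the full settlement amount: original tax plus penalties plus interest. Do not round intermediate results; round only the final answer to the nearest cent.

Penalty, months 1–4: 4 × 0.5% × $42,449.13 = $848.98…
Penalty, months 5–15: 11 × 1% × $42,449.13 = $4,669.40…
Interest (12.6%/yr ÷ 12 = 1.05%/month): $42,449.13 × ((1 + 0.0105)^15 − 1) = $7,200.2194…
Total = $42,449.13 + $5,518.3869 + $7,200.2194… = $55,167.74

$55,167.74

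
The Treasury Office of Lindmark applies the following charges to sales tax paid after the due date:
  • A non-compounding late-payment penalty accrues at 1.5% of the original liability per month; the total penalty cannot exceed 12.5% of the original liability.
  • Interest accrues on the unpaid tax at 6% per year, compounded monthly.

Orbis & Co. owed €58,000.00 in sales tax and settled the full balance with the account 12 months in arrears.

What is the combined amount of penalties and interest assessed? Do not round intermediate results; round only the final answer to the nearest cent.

Penalty (uncapped): 12 × 1.5% × €58,000.00 = €10,440.00; cap = 12.5% × €58,000.00 = €7,250.00 → penalty = €7,250.00
Interest (6%/yr ÷ 12 = 0.5%/month): €58,000.00 × ((1 + 0.005)^12 − 1) = €3,577.3131…
Penalties + interest = €7,250.0000 + €3,577.3131… = €10,827.31

€10,827.31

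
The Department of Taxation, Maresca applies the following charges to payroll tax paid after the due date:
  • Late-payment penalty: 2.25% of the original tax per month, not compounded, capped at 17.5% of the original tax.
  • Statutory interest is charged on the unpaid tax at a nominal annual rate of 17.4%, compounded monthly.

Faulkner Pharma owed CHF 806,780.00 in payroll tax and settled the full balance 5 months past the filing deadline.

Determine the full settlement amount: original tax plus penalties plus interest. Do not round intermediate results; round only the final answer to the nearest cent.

Penalty: 5 × 2.25% × CHF 806,780.00 = CHF 90,762.75 (below the 17.5% cap of CHF 141,186.50)
Interest (17.4%/yr ÷ 12 = 1.45%/month): CHF 806,780.00 × ((1 + 0.0145)^5 − 1) = CHF 60,212.5795…
Total = CHF 806,780.00 + CHF 90,762.7500 + CHF 60,212.5795… = CHF 957,755.33

CHF 957,755.33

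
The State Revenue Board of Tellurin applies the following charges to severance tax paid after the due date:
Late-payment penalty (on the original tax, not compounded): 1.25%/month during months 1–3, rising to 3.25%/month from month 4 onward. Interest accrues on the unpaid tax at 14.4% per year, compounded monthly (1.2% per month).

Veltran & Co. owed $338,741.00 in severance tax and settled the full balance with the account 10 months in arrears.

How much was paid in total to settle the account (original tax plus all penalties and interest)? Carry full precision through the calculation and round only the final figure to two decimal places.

$471,423.06

Penalty, months 1–3: 3 × 1.25% × $338,741.00 = $12,702.79…
Penalty, months 4–10: 7 × 3.25% × $338,741.00 = $77,063.58…
Interest: $338,741.00 × ((1 + 0.012)^10 − 1) = $338,741.00 × 0.1266918… = $42,915.6995…
Total = $338,741.00 + $89,766.3650 + $42,915.6995… = $471,423.06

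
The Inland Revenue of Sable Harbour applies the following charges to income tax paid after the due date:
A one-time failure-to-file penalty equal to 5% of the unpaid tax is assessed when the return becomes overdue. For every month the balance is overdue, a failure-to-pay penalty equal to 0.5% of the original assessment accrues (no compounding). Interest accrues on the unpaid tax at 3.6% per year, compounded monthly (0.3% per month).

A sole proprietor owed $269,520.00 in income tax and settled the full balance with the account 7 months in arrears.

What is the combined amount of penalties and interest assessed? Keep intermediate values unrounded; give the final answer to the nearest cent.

Failure-to-file penalty: 5% × $269,520.00 = $13,476.00
Failure-to-pay penalty = 0.5% × $269,520.00 × 7 mo = $9,433.20
Interest: $269,520.00 × ((1 + 0.003)^7 − 1) = $269,520.00 × 0.0211899… = $5,711.1147…
Penalties + interest = $22,909.2000 + $5,711.1147… = $28,620.31

$28,620.31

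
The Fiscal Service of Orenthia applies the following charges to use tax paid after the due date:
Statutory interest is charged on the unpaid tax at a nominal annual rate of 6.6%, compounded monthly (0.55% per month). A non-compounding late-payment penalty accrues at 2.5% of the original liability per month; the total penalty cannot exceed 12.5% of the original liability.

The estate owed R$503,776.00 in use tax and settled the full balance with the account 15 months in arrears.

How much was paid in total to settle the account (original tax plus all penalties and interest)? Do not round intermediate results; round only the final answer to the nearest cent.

R$609,948.41

Penalty (uncapped): 15 × 2.5% × R$503,776.00 = R$188,916.00; cap = 12.5% × R$503,776.00 = R$62,972.00 → penalty = R$62,972.00
Interest: R$503,776.00 × ((1 + 0.0055)^15 − 1) = R$503,776.00 × 0.0857532… = R$43,200.4116…
Total = R$503,776.00 + R$62,972.0000 + R$43,200.4116… = R$609,948.41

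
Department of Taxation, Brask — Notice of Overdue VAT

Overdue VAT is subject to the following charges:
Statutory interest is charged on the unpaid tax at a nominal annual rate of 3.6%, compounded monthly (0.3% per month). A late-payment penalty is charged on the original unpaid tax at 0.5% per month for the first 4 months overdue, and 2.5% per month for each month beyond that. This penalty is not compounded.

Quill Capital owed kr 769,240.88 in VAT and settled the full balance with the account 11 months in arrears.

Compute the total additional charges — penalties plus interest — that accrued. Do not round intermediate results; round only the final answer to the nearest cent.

Penalty, months 1–4: 4 × 0.5% × kr 769,240.88 = kr 15,384.82…
Penalty, months 5–11: 7 × 2.5% × kr 769,240.88 = kr 134,617.15…
Interest: kr 769,240.88 × ((1 + 0.003)^11 − 1) = kr 769,240.88 × 0.0334995… = kr 25,769.1709…
Penalties + interest = kr 150,001.9716 + kr 25,769.1709… = kr 175,771.14

kr 175,771.14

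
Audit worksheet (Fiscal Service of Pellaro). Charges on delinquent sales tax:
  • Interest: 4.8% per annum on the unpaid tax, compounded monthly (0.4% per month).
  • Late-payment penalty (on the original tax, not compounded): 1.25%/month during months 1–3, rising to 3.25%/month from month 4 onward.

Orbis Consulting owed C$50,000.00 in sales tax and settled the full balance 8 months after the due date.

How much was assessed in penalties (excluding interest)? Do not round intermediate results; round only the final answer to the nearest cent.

Penalty, months 1–3: 3 × 1.25% × C$50,000.00 = C$1,875.00
Penalty, months 4–8: 5 × 3.25% × C$50,000.00 = C$8,125.00
Total penalty = C$1,875.00 + C$8,125.00 = C$10,000.00

C$10,000.00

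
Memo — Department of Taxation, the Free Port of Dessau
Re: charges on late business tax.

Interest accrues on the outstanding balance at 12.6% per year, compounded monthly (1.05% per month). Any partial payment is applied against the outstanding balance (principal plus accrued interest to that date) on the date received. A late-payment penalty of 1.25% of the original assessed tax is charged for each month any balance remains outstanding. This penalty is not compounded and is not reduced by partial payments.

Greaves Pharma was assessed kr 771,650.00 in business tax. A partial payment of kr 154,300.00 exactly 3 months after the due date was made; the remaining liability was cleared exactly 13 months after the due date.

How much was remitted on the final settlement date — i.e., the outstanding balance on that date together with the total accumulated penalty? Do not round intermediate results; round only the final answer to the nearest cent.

Balance at month 3: kr 771,650.0000 × (1 + 0.0105)^3 = kr 796,213.0915…
After kr 154,300.00 payment: kr 796,213.0915… − kr 154,300.00 = kr 641,913.0915…
Balance at month 13: kr 641,913.0915… × (1 + 0.0105)^10 = kr 712,589.4882…
Penalty: 13 × 1.25% × kr 771,650.00 = kr 125,393.13…
Final settlement = outstanding balance + penalty = kr 712,589.4882… + kr 125,393.13… = kr 837,982.61

kr 837,982.61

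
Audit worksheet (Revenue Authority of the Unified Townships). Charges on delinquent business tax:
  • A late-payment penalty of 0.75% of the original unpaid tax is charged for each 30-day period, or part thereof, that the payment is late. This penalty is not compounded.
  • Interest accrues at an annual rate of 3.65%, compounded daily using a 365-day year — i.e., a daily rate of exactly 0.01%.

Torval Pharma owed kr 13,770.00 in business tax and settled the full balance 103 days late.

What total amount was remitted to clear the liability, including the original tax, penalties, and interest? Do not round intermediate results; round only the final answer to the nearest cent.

Penalty periods: ⌈103/30⌉ = 4; penalty = 4 × 0.75% × kr 13,770.00 = kr 413.10
Interest: kr 13,770.00 × ((1 + 0.0001)^103 − 1) = kr 13,770.00 × 0.01035271… = kr 142.5568…
Total = kr 13,770.00 + kr 413.1000 + kr 142.5568… = kr 14,325.66

kr 14,325.66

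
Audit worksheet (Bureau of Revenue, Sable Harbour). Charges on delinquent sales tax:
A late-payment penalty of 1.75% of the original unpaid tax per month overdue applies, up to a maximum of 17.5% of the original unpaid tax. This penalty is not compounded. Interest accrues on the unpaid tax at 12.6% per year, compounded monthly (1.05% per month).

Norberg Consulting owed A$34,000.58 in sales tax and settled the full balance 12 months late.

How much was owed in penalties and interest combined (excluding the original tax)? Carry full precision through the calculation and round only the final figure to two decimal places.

A$10,490.45

Penalty (uncapped): 12 × 1.75% × A$34,000.58 = A$7,140.12…; cap = 17.5% × A$34,000.58 = A$5,950.10… → penalty = A$5,950.10…
Interest: A$34,000.58 × ((1 + 0.0105)^12 − 1) = A$34,000.58 × 0.1335373… = A$4,540.3455…
Penalties + interest = A$5,950.1015 + A$4,540.3455… = A$10,490.45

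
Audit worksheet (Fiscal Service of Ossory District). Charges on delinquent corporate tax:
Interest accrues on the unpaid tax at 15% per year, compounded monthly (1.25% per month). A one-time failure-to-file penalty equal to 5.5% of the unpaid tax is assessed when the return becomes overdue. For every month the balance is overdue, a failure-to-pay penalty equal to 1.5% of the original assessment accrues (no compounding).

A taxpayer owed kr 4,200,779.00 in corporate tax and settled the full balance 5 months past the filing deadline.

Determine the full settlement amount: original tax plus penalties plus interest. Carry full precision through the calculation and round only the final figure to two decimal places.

kr 5,016,075.24

Failure-to-file penalty: 5.5% × kr 4,200,779.00 = kr 231,042.85…
Failure-to-pay penalty: 5 × 1.5% × kr 4,200,779.00 = kr 315,058.43…
Interest: kr 4,200,779.00 × ((1 + 0.0125)^5 − 1) = kr 4,200,779.00 × 0.0640822… = kr 269,194.9652…
Total = kr 4,200,779.00 + kr 546,101.2700 + kr 269,194.9652… = kr 5,016,075.24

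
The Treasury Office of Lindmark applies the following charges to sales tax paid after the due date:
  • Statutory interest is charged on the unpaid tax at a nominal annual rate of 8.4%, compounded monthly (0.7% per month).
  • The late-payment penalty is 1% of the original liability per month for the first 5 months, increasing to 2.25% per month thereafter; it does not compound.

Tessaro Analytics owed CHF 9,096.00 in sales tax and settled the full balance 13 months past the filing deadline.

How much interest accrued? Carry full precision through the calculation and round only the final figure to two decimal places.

CHF 863.41

Interest: CHF 9,096.00 × ((1 + 0.007)^13 − 1) = CHF 9,096.00 × 0.0949218… = CHF 863.4090…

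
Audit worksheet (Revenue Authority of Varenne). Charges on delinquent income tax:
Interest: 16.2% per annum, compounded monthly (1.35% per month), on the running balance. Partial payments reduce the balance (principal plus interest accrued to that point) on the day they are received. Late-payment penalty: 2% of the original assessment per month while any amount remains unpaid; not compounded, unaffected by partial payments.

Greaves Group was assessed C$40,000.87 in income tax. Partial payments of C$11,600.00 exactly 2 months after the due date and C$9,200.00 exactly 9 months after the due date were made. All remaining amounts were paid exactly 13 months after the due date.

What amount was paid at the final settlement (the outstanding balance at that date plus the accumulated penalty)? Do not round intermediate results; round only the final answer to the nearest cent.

C$34,868.34

Balance at month 2: C$40,000.8700 × (1 + 0.0135)^2 = C$41,088.1836…
After C$11,600.00 payment: C$41,088.1836… − C$11,600.00 = C$29,488.1836…
Balance at month 9: C$29,488.1836… × (1 + 0.0135)^7 = C$32,390.2495…
After C$9,200.00 payment: C$32,390.2495… − C$9,200.00 = C$23,190.2495…
Balance at month 13: C$23,190.2495… × (1 + 0.0135)^4 = C$24,468.1105…
Penalty: 13 × 2% × C$40,000.87 = C$10,400.23…
Final settlement = outstanding balance + penalty = C$24,468.1105… + C$10,400.23… = C$34,868.34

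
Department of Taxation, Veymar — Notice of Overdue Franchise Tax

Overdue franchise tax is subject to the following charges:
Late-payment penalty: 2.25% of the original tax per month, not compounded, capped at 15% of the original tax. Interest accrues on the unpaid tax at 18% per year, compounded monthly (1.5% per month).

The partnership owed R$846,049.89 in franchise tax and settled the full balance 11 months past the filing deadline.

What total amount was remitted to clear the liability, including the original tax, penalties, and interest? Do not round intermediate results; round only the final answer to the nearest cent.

Penalty (uncapped): 11 × 2.25% × R$846,049.89 = R$209,397.35…; cap = 15% × R$846,049.89 = R$126,907.48… → penalty = R$126,907.48…
Interest: R$846,049.89 × ((1 + 0.015)^11 − 1) = R$846,049.89 × 0.1779489… = R$150,553.6789…
Total = R$846,049.89 + R$126,907.4835 + R$150,553.6789… = R$1,123,511.05

R$1,123,511.05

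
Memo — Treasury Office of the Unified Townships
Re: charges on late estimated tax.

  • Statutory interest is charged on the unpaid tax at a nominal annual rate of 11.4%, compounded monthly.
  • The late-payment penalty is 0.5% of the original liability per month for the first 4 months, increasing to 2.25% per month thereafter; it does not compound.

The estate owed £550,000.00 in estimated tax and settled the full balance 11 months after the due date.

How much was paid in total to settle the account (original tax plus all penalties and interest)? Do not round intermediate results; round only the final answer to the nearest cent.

Penalty, months 1–4: 4 × 0.5% × £550,000.00 = £11,000.00
Penalty, months 5–11: 7 × 2.25% × £550,000.00 = £86,625.00
Interest (11.4%/yr ÷ 12 = 0.95%/month): £550,000.00 × ((1 + 0.0095)^11 − 1) = £60,284.3675…
Total = £550,000.00 + £97,625.0000 + £60,284.3675… = £707,909.37

£707,909.37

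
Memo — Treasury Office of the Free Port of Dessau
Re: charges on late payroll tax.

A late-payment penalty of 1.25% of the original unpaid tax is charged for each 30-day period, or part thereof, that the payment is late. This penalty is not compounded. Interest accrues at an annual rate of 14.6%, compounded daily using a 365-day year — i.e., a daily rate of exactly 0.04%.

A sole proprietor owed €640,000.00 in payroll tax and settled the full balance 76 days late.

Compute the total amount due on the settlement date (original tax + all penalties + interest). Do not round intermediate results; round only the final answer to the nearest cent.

Penalty periods: ⌈76/30⌉ = 3; penalty = 3 × 1.25% × €640,000.00 = €24,000.00
Interest: €640,000.00 × ((1 + 0.0004)^76 − 1) = €640,000.00 × 0.03086053… = €19,750.7406…
Total = €640,000.00 + €24,000.0000 + €19,750.7406… = €683,750.74

€683,750.74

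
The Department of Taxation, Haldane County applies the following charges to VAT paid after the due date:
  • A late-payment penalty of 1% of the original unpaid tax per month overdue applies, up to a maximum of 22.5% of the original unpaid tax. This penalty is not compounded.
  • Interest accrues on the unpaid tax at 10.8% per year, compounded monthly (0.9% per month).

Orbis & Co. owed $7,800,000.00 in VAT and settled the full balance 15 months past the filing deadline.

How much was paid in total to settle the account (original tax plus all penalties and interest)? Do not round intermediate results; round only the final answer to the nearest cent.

Penalty: 15 × 1% × $7,800,000.00 = $1,170,000.00 (below the 22.5% cap of $1,755,000.00)
Interest: $7,800,000.00 × ((1 + 0.009)^15 − 1) = $7,800,000.00 × 0.1438458… = $1,121,997.4801…
Total = $7,800,000.00 + $1,170,000.0000 + $1,121,997.4801… = $10,091,997.48

$10,091,997.48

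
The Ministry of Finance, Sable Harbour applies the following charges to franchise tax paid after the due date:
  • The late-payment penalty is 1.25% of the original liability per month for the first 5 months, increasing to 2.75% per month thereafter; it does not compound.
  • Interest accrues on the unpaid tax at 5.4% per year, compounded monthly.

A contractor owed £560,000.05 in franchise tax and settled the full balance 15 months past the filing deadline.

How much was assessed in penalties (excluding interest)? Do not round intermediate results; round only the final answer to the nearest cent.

£189,000.02

Penalty, months 1–5: 5 × 1.25% × £560,000.05 = £35,000.00…
Penalty, months 6–15: 10 × 2.75% × £560,000.05 = £154,000.01…
Total penalty = £35,000.00… + £154,000.01… = £189,000.02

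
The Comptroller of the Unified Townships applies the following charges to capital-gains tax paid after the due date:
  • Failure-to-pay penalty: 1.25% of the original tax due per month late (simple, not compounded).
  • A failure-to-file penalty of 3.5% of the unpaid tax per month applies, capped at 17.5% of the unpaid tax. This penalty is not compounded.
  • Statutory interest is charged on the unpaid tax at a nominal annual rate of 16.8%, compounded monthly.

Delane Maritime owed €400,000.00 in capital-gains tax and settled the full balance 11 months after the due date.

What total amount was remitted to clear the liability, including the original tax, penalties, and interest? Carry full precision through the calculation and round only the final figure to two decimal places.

Failure-to-file: 11 × 3.5% × €400,000.00 = €154,000.00, capped at 17.5% × €400,000.00 = €70,000.00
Failure-to-pay penalty = 1.25% × €400,000.00 × 11 mo = €55,000.00
Interest (16.8%/yr ÷ 12 = 1.4%/month): €400,000.00 × ((1 + 0.014)^11 − 1) = €66,098.2757…
Total = €400,000.00 + €125,000.0000 + €66,098.2757… = €591,098.28

€591,098.28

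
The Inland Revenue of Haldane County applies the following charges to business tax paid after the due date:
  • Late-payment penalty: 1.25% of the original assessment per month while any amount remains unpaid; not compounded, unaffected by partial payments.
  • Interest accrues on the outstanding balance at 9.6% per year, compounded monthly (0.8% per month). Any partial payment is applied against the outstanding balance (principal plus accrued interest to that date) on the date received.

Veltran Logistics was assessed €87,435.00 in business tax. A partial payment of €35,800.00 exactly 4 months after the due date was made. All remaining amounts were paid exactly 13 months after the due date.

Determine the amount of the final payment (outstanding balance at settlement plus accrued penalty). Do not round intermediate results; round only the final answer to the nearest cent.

Balance at month 4: €87,435.0000 × (1 + 0.008)^4 = €90,266.6745…
After €35,800.00 payment: €90,266.6745… − €35,800.00 = €54,466.6745…
Balance at month 13: €54,466.6745… × (1 + 0.008)^9 = €58,516.1371…
Penalty: 13 × 1.25% × €87,435.00 = €14,208.19…
Final settlement = outstanding balance + penalty = €58,516.1371… + €14,208.19… = €72,724.32

€72,724.32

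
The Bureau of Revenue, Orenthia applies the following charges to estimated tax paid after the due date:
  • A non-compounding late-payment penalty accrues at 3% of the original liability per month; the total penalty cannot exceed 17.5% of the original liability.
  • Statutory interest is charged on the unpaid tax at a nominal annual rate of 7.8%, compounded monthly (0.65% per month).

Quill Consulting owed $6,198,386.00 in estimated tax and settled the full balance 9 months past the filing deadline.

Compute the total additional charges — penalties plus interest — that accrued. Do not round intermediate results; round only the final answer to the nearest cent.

$1,456,895.27

Penalty (uncapped): 9 × 3% × $6,198,386.00 = $1,673,564.22; cap = 17.5% × $6,198,386.00 = $1,084,717.55 → penalty = $1,084,717.55
Interest: $6,198,386.00 × ((1 + 0.0065)^9 − 1) = $6,198,386.00 × 0.0600443… = $372,177.7168…
Penalties + interest = $1,084,717.5500 + $372,177.7168… = $1,456,895.27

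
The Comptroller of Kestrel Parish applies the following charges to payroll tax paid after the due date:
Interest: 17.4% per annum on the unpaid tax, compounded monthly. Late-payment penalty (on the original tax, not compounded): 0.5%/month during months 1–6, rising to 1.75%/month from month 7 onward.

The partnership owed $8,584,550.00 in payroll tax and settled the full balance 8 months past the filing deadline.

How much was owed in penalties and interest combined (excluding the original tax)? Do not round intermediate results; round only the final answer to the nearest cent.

$1,605,833.25

Penalty, months 1–6: 6 × 0.5% × $8,584,550.00 = $257,536.50
Penalty, months 7–8: 2 × 1.75% × $8,584,550.00 = $300,459.25
Interest (17.4%/yr ÷ 12 = 1.45%/month): $8,584,550.00 × ((1 + 0.0145)^8 − 1) = $1,047,837.5000…
Penalties + interest = $557,995.7500 + $1,047,837.5000… = $1,605,833.25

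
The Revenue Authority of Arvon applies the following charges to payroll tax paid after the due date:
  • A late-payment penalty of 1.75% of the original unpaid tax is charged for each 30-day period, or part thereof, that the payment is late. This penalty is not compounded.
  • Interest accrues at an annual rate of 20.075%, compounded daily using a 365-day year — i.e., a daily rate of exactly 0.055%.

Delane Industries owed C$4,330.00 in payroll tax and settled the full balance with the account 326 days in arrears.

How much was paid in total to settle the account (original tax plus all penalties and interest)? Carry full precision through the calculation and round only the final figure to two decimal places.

Penalty periods: ⌈326/30⌉ = 11; penalty = 11 × 1.75% × C$4,330.00 = C$833.53…
Interest: C$4,330.00 × ((1 + 0.00055)^326 − 1) = C$4,330.00 × 0.19632064… = C$850.0684…
Total = C$4,330.00 + C$833.5250 + C$850.0684… = C$6,013.59

C$6,013.59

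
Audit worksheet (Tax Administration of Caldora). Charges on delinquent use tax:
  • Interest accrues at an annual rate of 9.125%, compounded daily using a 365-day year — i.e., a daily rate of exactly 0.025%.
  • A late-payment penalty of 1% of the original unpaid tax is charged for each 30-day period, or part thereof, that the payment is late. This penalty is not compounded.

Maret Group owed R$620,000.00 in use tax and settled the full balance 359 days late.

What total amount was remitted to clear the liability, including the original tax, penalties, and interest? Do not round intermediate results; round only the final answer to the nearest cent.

Penalty periods: ⌈359/30⌉ = 12; penalty = 12 × 1% × R$620,000.00 = R$74,400.00
Interest: R$620,000.00 × ((1 + 0.00025)^359 − 1) = R$620,000.00 × 0.09388850… = R$58,210.8726…
Total = R$620,000.00 + R$74,400.0000 + R$58,210.8726… = R$752,610.87

R$752,610.87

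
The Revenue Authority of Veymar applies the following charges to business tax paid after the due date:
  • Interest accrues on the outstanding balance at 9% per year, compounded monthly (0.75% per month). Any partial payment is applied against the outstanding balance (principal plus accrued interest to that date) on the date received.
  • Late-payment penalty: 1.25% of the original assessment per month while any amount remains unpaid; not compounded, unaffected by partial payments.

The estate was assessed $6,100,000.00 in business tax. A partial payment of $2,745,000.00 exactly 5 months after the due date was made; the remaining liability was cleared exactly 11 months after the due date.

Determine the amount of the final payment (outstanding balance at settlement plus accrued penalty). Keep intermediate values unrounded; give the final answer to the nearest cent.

Balance at month 5: $6,100,000.0000 × (1 + 0.0075)^5 = $6,332,207.0810…
After $2,745,000.00 payment: $6,332,207.0810… − $2,745,000.00 = $3,587,207.0810…
Balance at month 11: $3,587,207.0810… × (1 + 0.0075)^6 = $3,751,688.5435…
Penalty: 11 × 1.25% × $6,100,000.00 = $838,750.00
Final settlement = outstanding balance + penalty = $3,751,688.5435… + $838,750.00 = $4,590,438.54

$4,590,438.54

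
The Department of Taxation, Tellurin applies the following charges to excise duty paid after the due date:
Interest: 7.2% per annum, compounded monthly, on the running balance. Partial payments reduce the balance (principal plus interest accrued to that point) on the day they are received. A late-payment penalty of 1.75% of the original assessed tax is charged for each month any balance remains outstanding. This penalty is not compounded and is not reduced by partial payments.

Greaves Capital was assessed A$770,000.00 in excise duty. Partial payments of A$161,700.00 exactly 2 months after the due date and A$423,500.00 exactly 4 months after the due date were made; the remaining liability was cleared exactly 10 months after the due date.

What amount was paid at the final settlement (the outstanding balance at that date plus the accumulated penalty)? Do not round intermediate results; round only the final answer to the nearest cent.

Monthly rate = 7.2% ÷ 12 = 0.6%
Balance at month 2: A$770,000.0000 × (1 + 0.006)^2 = A$779,267.7200
After A$161,700.00 payment: A$779,267.7200 − A$161,700.00 = A$617,567.7200
Balance at month 4: A$617,567.7200 × (1 + 0.006)^2 = A$625,000.7651…
After A$423,500.00 payment: A$625,000.7651… − A$423,500.00 = A$201,500.7651…
Balance at month 10: A$201,500.7651… × (1 + 0.006)^6 = A$208,864.4774…
Penalty: 10 × 1.75% × A$770,000.00 = A$134,750.00
Final settlement = outstanding balance + penalty = A$208,864.4774… + A$134,750.00 = A$343,614.48

A$343,614.48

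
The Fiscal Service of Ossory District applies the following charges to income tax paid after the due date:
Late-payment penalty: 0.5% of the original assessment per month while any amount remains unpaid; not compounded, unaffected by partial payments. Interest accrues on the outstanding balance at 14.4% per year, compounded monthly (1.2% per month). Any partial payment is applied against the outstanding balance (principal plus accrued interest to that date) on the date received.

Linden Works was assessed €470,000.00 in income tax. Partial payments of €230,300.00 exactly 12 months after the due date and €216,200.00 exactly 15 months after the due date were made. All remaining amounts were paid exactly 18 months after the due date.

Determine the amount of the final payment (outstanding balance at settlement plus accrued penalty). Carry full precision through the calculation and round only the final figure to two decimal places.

Balance at month 12: €470,000.0000 × (1 + 0.012)^12 = €542,330.4734…
After €230,300.00 payment: €542,330.4734… − €230,300.00 = €312,030.4734…
Balance at month 15: €312,030.4734… × (1 + 0.012)^3 = €323,398.9068…
After €216,200.00 payment: €323,398.9068… − €216,200.00 = €107,198.9068…
Balance at month 18: €107,198.9068… × (1 + 0.012)^3 = €111,104.5626…
Penalty: 18 × 0.5% × €470,000.00 = €42,300.00
Final settlement = outstanding balance + penalty = €111,104.5626… + €42,300.00 = €153,404.56

€153,404.56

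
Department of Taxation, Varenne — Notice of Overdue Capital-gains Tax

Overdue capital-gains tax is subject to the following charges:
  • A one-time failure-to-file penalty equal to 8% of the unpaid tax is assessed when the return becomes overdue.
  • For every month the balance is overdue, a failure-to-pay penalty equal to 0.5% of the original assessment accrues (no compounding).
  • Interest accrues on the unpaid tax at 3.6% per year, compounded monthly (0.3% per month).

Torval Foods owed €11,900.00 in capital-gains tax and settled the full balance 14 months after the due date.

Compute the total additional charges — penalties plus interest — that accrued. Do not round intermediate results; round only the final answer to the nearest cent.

€2,294.66

Failure-to-file penalty: 8% × €11,900.00 = €952.00
Failure-to-pay penalty: 14 × 0.5% × €11,900.00 = €833.00
Interest: €11,900.00 × ((1 + 0.003)^14 − 1) = €11,900.00 × 0.0428289… = €509.6640…
Penalties + interest = €1,785.0000 + €509.6640… = €2,294.66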